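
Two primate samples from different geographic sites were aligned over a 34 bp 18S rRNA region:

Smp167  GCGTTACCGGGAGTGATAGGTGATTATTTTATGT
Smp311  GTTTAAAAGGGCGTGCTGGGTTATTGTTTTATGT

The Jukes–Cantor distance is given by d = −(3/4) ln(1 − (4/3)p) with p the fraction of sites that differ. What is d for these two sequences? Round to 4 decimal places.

Mismatches occur at site 2 (C↔T), site 3 (G↔T), site 5 (T↔A), site 7 (C↔A), site 8 (C↔A), site 12 (A↔C), site 16 (A↔C), site 18 (A↔G), site 22 (G↔T), site 26 (A↔G).
p = 10/34 = 0.294118.
d = −0.75 · ln(1 − (4/3)·0.294118) = −0.75 · ln(0.607843) = −0.75 · (-0.497839) = 0.3734.

0.3734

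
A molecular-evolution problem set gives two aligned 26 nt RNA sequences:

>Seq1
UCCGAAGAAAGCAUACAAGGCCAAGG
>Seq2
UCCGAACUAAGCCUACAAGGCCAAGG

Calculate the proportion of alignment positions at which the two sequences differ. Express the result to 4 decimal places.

The sequences differ at positions 7 (G/C), 8 (A/U), 13 (A/C).
There are 3 differences over 26 sites, so p = 3/26 = 0.1154.

0.1154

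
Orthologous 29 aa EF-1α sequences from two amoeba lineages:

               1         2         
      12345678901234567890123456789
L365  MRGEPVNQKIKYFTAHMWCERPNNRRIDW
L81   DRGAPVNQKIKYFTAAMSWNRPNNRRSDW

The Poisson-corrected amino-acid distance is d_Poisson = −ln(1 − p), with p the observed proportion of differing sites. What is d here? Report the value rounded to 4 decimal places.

0.2763

Mismatches occur at site 1 (M/D), site 4 (E/A), site 16 (H/A), site 18 (W/S), site 19 (C/W), site 20 (E/N), site 27 (I/S).
p = 7/29 = 0.241379.
d = −ln(1 − 0.241379) = −ln(0.758621) = 0.2763.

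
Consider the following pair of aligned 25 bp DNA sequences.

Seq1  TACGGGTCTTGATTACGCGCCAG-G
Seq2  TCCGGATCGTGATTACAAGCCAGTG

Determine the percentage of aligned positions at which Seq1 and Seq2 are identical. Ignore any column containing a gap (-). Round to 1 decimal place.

Excluding the 1 gap column leaves 24 comparable sites.
The sequences differ at positions 2 (A/C), 6 (G/A), 9 (T/G), 17 (G/A), 18 (C/A).
19 of the 24 comparable sites match, so the percent identity is 19/24 × 100 = 79.2%.

79.2%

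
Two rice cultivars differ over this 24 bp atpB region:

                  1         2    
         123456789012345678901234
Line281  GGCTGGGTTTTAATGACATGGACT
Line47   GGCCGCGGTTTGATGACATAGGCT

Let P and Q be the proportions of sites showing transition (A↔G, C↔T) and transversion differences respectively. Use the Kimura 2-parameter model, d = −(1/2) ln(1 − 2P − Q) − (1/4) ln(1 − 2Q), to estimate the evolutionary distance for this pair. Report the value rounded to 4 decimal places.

0.3151

Mismatches occur at site 4 (T↔C, transition), site 6 (G↔C, transversion), site 8 (T↔G, transversion), site 12 (A↔G, transition), site 20 (G↔A, transition), site 22 (A↔G, transition).
Of the 6 differences, 4 transitions and 2 transversions over 24 sites: P = 4/24 = 0.166667, Q = 2/24 = 0.083333.
d = −0.5·ln(0.583333) − 0.25·ln(0.833334) = −0.5·(-0.538997) − 0.25·(-0.182321) = 0.3151.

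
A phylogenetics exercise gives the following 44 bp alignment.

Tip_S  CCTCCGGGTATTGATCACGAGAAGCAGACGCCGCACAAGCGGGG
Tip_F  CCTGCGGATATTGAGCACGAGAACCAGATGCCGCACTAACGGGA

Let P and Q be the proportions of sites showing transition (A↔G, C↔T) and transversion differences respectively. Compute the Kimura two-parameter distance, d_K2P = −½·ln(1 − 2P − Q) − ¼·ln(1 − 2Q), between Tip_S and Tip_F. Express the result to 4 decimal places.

Mismatches occur at site 4 (C→G, transversion), site 8 (G→A, transition), site 15 (T→G, transversion), site 24 (G→C, transversion), site 29 (C→T, transition), site 37 (A→T, transversion), site 39 (G→A, transition), site 44 (G→A, transition).
Of the 8 differences, 4 transitions and 4 transversions over 44 sites: P = 4/44 = 0.090909, Q = 4/44 = 0.090909.
d = −0.5·ln(0.727273) − 0.25·ln(0.818182) = −0.5·(-0.318453) − 0.25·(-0.200670) = 0.2094.

0.2094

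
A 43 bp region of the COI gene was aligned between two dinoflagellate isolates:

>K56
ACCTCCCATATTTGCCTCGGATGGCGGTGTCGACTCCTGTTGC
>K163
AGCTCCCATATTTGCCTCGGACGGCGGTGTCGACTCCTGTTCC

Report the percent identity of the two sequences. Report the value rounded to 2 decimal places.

93.02%

The sequences differ at positions 2 (C/G), 22 (T/C), 42 (G/C).
40 of the 43 sites match, so the percent identity is 40/43 × 100 = 93.02%.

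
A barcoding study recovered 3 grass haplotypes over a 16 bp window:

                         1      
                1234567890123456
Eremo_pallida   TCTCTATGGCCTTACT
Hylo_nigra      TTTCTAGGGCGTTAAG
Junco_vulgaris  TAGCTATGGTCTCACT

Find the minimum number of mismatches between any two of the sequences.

4

Pairwise Hamming distances:
  Eremo_pallida vs Hylo_nigra: 5
  Eremo_pallida vs Junco_vulgaris: 4
  Hylo_nigra vs Junco_vulgaris: 8
The smallest is 4, between Eremo_pallida and Junco_vulgaris.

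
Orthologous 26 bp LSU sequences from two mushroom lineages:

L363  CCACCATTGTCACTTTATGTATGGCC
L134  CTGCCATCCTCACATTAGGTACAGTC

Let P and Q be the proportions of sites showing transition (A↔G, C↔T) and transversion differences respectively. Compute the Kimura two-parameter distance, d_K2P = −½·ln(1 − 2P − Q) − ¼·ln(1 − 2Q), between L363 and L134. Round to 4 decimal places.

Differing sites — 2:C/T (Ti); 3:A/G (Ti); 8:T/C (Ti); 9:G/C (Tv); 14:T/A (Tv); 18:T/G (Tv); 22:T/C (Ti); 23:G/A (Ti); 25:C/T (Ti).
Of the 9 differences, 6 transitions and 3 transversions over 26 sites: P = 6/26 = 0.230769, Q = 3/26 = 0.115385.
d = −0.5·ln(0.423077) − 0.25·ln(0.769230) = −0.5·(-0.860201) − 0.25·(-0.262365) = 0.4957.

0.4957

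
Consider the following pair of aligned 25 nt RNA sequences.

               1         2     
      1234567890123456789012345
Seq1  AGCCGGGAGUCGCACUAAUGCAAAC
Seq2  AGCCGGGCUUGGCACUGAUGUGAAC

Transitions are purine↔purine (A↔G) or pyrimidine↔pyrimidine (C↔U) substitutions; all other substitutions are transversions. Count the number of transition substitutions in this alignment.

The sequences differ at positions 8 (A/C, transversion), 9 (G/U, transversion), 11 (C/G, transversion), 17 (A/G, transition), 21 (C/U, transition), 22 (A/G, transition).
Of the 6 differences, 3 transitions and 3 transversions, so the answer is 3.

3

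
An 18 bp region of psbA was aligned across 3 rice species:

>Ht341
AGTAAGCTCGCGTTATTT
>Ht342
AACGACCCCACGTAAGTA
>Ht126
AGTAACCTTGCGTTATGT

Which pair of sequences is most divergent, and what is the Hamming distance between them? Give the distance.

10

Pairwise Hamming distances:
  Ht341 vs Ht342: 9
  Ht341 vs Ht126: 3
  Ht342 vs Ht126: 10
The largest is 10, between Ht342 and Ht126.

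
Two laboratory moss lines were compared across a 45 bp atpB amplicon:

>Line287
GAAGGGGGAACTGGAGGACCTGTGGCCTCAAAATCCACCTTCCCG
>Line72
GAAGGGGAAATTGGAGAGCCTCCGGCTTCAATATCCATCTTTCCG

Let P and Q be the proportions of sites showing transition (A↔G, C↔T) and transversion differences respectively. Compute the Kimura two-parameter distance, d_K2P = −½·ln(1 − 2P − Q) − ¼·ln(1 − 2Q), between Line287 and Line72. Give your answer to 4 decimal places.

The sequences differ at positions 8 (G/A, transition), 11 (C/T, transition), 17 (G/A, transition), 18 (A/G, transition), 22 (G/C, transversion), 23 (T/C, transition), 27 (C/T, transition), 32 (A/T, transversion), 38 (C/T, transition), 42 (C/T, transition).
Of the 10 differences, 8 transitions and 2 transversions over 45 sites: P = 8/45 = 0.177778, Q = 2/45 = 0.044444.
d = −0.5·ln(0.600000) − 0.25·ln(0.911112) = −0.5·(-0.510826) − 0.25·(-0.093089) = 0.2787.

0.2787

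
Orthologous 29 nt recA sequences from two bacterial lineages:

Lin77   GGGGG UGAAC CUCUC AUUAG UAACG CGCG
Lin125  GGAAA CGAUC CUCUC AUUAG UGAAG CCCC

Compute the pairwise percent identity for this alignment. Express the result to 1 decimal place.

69.0%

The sequences differ at positions 3 (G/A), 4 (G/A), 5 (G/A), 6 (U/C), 9 (A/U), 22 (A/G), 24 (C/A), 27 (G/C), 29 (G/C).
20 of the 29 sites match, so the percent identity is 20/29 × 100 = 69.0%.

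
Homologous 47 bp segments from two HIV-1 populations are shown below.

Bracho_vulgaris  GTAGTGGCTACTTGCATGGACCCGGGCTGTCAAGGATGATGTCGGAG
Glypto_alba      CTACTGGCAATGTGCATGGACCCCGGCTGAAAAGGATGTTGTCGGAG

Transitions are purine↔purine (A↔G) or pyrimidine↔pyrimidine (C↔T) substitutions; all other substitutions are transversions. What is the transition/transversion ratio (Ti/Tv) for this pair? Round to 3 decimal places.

0.125

The sequences differ at positions 1 (G/C, transversion), 4 (G/C, transversion), 9 (T/A, transversion), 11 (C/T, transition), 12 (T/G, transversion), 24 (G/C, transversion), 30 (T/A, transversion), 31 (C/A, transversion), 39 (A/T, transversion).
Of the 9 differences, 1 transition and 8 transversions, so Ti/Tv = 1/8 = 0.125.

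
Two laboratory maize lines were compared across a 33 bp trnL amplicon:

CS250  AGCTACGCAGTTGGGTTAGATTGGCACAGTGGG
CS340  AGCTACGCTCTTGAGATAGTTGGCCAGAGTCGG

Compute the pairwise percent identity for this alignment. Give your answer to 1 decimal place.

The sequences differ at positions 9 (A/T), 10 (G/C), 14 (G/A), 16 (T/A), 20 (A/T), 22 (T/G), 24 (G/C), 27 (C/G), 31 (G/C).
24 of the 33 sites match, so the percent identity is 24/33 × 100 = 72.7%.

72.7%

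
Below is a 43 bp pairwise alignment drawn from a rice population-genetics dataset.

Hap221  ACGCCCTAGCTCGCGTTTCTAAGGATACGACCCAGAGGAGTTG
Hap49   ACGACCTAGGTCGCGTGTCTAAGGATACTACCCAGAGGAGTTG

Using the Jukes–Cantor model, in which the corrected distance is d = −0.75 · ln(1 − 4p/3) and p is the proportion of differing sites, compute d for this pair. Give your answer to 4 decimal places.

Mismatches occur at site 4 (C/A), site 10 (C/G), site 17 (T/G), site 29 (G/T).
p = 4/43 = 0.093023.
d = −0.75 · ln(1 − (4/3)·0.093023) = −0.75 · ln(0.875969) = −0.75 · (-0.132425) = 0.0993.

0.0993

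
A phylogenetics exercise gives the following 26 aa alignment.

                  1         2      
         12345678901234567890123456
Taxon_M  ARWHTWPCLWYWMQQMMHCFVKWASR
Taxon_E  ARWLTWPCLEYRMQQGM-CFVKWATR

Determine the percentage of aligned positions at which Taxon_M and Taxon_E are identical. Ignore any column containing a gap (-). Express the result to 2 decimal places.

Excluding the 1 gap column leaves 25 comparable sites.
The sequences differ at positions 4 (H/L), 10 (W/E), 12 (W/R), 16 (M/G), 25 (S/T).
20 of the 25 comparable sites match, so the percent identity is 20/25 × 100 = 80.00%.

80.00%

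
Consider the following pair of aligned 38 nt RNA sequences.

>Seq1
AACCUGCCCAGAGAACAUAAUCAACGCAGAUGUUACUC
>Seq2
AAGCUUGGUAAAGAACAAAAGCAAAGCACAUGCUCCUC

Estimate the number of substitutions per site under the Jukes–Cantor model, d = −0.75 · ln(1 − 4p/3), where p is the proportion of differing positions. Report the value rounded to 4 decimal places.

0.4099

The sequences differ at positions 3 (C/G), 6 (G/U), 7 (C/G), 8 (C/G), 9 (C/U), 11 (G/A), 18 (U/A), 21 (U/G), 25 (C/A), 29 (G/C), 33 (U/C), 35 (A/C).
p = 12/38 = 0.315789.
d = −0.75 · ln(1 − (4/3)·0.315789) = −0.75 · ln(0.578948) = −0.75 · (-0.546543) = 0.4099.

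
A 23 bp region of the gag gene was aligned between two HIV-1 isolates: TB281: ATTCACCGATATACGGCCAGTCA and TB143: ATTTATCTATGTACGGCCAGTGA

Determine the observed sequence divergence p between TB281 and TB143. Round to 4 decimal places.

0.2174

Differing sites — 4:C/T; 6:C/T; 8:G/T; 11:A/G; 22:C/G.
There are 5 differences over 23 sites, so p = 5/23 = 0.2174.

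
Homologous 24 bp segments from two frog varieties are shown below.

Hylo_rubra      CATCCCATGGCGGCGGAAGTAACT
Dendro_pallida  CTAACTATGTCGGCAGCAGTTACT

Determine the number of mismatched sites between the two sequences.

Differing sites — 2:A/T; 3:T/A; 4:C/A; 6:C/T; 10:G/T; 15:G/A; 17:A/C; 21:A/T.
That gives 8 mismatches out of 24 aligned sites, so the Hamming distance is 8.

8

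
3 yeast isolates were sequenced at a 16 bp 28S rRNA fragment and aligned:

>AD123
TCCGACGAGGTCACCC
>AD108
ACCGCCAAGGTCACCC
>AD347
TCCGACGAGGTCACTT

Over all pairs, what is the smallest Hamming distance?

2

Pairwise Hamming distances:
  AD123 vs AD108: 3
  AD123 vs AD347: 2
  AD108 vs AD347: 5
The smallest is 2, between AD123 and AD347.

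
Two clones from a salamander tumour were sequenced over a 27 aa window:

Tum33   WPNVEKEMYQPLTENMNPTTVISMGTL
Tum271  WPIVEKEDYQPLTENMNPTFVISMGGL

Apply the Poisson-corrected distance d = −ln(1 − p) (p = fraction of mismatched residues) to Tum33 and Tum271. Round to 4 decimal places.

0.1603

Mismatches occur at site 3 (N/I), site 8 (M/D), site 20 (T/F), site 26 (T/G).
p = 4/27 = 0.148148.
d = −ln(1 − 0.148148) = −ln(0.851852) = 0.1603.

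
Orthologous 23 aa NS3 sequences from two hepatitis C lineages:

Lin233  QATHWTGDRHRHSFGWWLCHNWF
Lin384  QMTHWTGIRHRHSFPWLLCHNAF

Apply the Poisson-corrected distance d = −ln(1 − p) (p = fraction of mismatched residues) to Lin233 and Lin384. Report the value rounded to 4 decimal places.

0.2451

Mismatches occur at site 2 (A↔M), site 8 (D↔I), site 15 (G↔P), site 17 (W↔L), site 22 (W↔A).
p = 5/23 = 0.217391.
d = −ln(1 − 0.217391) = −ln(0.782609) = 0.2451.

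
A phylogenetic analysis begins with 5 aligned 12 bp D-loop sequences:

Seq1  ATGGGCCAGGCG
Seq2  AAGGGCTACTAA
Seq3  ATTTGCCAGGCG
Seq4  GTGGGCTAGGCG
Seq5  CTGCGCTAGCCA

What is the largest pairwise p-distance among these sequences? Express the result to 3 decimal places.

Pairwise Hamming distances:
  Seq1 vs Seq2: 6
  Seq1 vs Seq3: 2
  Seq1 vs Seq4: 2
  Seq1 vs Seq5: 5
  Seq2 vs Seq3: 8
  Seq2 vs Seq4: 6
  Seq2 vs Seq5: 6
  Seq3 vs Seq4: 4
  Seq3 vs Seq5: 6
  Seq4 vs Seq5: 4
The largest is 8 mismatches, between Seq2 and Seq3; p = 8/12 = 0.667.

0.667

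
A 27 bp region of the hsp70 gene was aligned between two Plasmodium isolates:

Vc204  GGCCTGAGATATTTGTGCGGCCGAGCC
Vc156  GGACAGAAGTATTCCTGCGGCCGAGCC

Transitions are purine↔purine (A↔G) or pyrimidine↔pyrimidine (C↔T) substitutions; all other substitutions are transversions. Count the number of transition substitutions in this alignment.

Mismatches occur at site 3 (C/A, transversion), site 5 (T/A, transversion), site 8 (G/A, transition), site 9 (A/G, transition), site 14 (T/C, transition), site 15 (G/C, transversion).
Of the 6 differences, 3 transitions and 3 transversions, so the answer is 3.

3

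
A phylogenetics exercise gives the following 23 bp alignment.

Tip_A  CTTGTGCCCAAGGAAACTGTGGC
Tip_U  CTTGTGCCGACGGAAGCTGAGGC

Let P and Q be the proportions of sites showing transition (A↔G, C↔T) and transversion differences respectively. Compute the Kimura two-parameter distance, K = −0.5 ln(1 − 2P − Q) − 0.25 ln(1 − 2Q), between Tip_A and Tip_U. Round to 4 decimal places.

0.1981

Differing sites — 9:C/G (Tv); 11:A/C (Tv); 16:A/G (Ti); 20:T/A (Tv).
Of the 4 differences, 1 transition and 3 transversions over 23 sites: P = 1/23 = 0.043478, Q = 3/23 = 0.130435.
d = −0.5·ln(0.782609) − 0.25·ln(0.739130) = −0.5·(-0.245122) − 0.25·(-0.302281) = 0.1981.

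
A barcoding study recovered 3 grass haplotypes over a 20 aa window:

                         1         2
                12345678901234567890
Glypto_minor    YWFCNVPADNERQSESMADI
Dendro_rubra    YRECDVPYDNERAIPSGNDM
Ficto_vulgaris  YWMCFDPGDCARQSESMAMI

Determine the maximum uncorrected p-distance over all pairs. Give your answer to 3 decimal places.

0.700

Pairwise Hamming distances:
  Glypto_minor vs Dendro_rubra: 10
  Glypto_minor vs Ficto_vulgaris: 7
  Dendro_rubra vs Ficto_vulgaris: 14
The largest is 14 mismatches, between Dendro_rubra and Ficto_vulgaris; p = 14/20 = 0.700.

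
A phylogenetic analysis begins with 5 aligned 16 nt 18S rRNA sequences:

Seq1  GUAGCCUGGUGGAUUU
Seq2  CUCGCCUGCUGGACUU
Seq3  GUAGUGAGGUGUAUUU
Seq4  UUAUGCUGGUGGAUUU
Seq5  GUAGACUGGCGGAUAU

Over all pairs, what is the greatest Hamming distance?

Pairwise Hamming distances:
  Seq1 vs Seq2: 4
  Seq1 vs Seq3: 4
  Seq1 vs Seq4: 3
  Seq1 vs Seq5: 3
  Seq2 vs Seq3: 8
  Seq2 vs Seq4: 6
  Seq2 vs Seq5: 7
  Seq3 vs Seq4: 6
  Seq3 vs Seq5: 6
  Seq4 vs Seq5: 5
The largest is 8, between Seq2 and Seq3.

8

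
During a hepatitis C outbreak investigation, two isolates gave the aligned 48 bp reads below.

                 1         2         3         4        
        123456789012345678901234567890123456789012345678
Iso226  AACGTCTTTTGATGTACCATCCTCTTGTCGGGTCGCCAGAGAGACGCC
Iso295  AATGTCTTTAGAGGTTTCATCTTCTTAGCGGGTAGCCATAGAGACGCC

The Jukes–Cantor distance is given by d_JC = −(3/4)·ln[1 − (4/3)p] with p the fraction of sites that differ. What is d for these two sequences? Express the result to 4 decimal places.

The sequences differ at positions 3 (C/T), 10 (T/A), 13 (T/G), 16 (A/T), 17 (C/T), 22 (C/T), 27 (G/A), 28 (T/G), 34 (C/A), 39 (G/T).
p = 10/48 = 0.208333.
d = −0.75 · ln(1 − (4/3)·0.208333) = −0.75 · ln(0.722223) = −0.75 · (-0.325421) = 0.2441.

0.2441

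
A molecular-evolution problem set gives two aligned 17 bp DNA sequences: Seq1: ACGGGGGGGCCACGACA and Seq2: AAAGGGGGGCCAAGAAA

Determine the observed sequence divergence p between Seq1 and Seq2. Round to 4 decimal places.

0.2353

Mismatches occur at site 2 (C↔A), site 3 (G↔A), site 13 (C↔A), site 16 (C↔A).
There are 4 differences over 17 sites, so p = 4/17 = 0.2353.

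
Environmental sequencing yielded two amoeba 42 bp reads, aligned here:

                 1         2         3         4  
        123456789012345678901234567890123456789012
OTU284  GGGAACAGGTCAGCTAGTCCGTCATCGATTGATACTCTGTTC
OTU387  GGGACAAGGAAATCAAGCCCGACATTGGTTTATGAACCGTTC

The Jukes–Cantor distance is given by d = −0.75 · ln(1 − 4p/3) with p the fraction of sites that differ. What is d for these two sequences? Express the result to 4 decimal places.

Differing sites — 5:A/C; 6:C/A; 10:T/A; 11:C/A; 13:G/T; 15:T/A; 18:T/C; 22:T/A; 26:C/T; 28:A/G; 31:G/T; 34:A/G; 35:C/A; 36:T/A; 38:T/C.
p = 15/42 = 0.357143.
d = −0.75 · ln(1 − (4/3)·0.357143) = −0.75 · ln(0.523809) = −0.75 · (-0.646628) = 0.4850.

0.4850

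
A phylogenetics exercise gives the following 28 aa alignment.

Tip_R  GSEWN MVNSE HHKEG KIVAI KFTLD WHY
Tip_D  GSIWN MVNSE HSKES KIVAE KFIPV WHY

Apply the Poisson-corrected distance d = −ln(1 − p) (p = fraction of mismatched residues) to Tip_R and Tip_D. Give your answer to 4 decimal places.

Differing sites — 3:E/I; 12:H/S; 15:G/S; 20:I/E; 23:T/I; 24:L/P; 25:D/V.
p = 7/28 = 0.250000.
d = −ln(1 − 0.250000) = −ln(0.750000) = 0.2877.

0.2877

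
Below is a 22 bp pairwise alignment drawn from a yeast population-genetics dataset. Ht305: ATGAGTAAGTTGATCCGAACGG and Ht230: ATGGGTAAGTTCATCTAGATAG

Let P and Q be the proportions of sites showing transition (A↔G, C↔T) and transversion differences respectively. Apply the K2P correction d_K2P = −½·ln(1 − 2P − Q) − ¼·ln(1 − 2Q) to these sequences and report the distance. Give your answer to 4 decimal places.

0.4707

Differing sites — 4:A/G (Ti); 12:G/C (Tv); 16:C/T (Ti); 17:G/A (Ti); 18:A/G (Ti); 20:C/T (Ti); 21:G/A (Ti).
Of the 7 differences, 6 transitions and 1 transversion over 22 sites: P = 6/22 = 0.272727, Q = 1/22 = 0.045455.
d = −0.5·ln(0.409091) − 0.25·ln(0.909090) = −0.5·(-0.893818) − 0.25·(-0.095311) = 0.4707.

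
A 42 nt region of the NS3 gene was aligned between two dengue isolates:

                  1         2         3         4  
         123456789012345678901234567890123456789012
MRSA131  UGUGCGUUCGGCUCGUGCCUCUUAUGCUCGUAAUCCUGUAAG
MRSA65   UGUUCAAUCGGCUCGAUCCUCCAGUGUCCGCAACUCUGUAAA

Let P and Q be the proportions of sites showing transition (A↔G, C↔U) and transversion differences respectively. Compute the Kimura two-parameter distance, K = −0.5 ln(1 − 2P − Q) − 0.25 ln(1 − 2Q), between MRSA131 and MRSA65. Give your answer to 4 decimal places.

Differing sites — 4:G/U (Tv); 6:G/A (Ti); 7:U/A (Tv); 16:U/A (Tv); 17:G/U (Tv); 22:U/C (Ti); 23:U/A (Tv); 24:A/G (Ti); 27:C/U (Ti); 28:U/C (Ti); 31:U/C (Ti); 34:U/C (Ti); 35:C/U (Ti); 42:G/A (Ti).
Of the 14 differences, 9 transitions and 5 transversions over 42 sites: P = 9/42 = 0.214286, Q = 5/42 = 0.119048.
d = −0.5·ln(0.452380) − 0.25·ln(0.761904) = −0.5·(-0.793233) − 0.25·(-0.271935) = 0.4646.

0.4646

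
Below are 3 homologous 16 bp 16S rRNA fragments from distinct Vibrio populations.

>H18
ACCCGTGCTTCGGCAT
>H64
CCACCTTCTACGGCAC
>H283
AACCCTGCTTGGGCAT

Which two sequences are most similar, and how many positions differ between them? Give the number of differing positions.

Pairwise Hamming distances:
  H18 vs H64: 6
  H18 vs H283: 3
  H64 vs H283: 7
The smallest is 3, between H18 and H283.

3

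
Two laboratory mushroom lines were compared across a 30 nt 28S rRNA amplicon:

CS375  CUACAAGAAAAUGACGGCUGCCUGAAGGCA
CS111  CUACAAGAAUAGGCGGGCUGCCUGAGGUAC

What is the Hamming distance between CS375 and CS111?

8

The sequences differ at positions 10 (A/U), 12 (U/G), 14 (A/C), 15 (C/G), 26 (A/G), 28 (G/U), 29 (C/A), 30 (A/C).
That gives 8 mismatches out of 30 aligned sites, so the Hamming distance is 8.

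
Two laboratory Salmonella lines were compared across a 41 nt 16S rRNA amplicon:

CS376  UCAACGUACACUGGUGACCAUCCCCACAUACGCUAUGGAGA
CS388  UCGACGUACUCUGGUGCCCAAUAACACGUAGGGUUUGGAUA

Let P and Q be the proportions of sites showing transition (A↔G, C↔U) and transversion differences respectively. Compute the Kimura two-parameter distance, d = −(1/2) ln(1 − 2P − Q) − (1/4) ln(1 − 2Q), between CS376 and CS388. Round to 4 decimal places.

0.3723

The sequences differ at positions 3 (A/G, transition), 10 (A/U, transversion), 17 (A/C, transversion), 21 (U/A, transversion), 22 (C/U, transition), 23 (C/A, transversion), 24 (C/A, transversion), 28 (A/G, transition), 31 (C/G, transversion), 33 (C/G, transversion), 35 (A/U, transversion), 40 (G/U, transversion).
Of the 12 differences, 3 transitions and 9 transversions over 41 sites: P = 3/41 = 0.073171, Q = 9/41 = 0.219512.
d = −0.5·ln(0.634146) − 0.25·ln(0.560976) = −0.5·(-0.455476) − 0.25·(-0.578077) = 0.3723.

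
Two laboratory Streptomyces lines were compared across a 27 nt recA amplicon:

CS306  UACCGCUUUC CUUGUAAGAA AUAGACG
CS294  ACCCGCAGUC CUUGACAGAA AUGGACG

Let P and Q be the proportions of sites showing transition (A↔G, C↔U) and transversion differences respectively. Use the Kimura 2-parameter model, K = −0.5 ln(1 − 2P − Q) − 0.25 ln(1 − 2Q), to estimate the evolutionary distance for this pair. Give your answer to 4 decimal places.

The sequences differ at positions 1 (U/A, transversion), 2 (A/C, transversion), 7 (U/A, transversion), 8 (U/G, transversion), 15 (U/A, transversion), 16 (A/C, transversion), 23 (A/G, transition).
Of the 7 differences, 1 transition and 6 transversions over 27 sites: P = 1/27 = 0.037037, Q = 6/27 = 0.222222.
d = −0.5·ln(0.703704) − 0.25·ln(0.555556) = −0.5·(-0.351397) − 0.25·(-0.587786) = 0.3226.

0.3226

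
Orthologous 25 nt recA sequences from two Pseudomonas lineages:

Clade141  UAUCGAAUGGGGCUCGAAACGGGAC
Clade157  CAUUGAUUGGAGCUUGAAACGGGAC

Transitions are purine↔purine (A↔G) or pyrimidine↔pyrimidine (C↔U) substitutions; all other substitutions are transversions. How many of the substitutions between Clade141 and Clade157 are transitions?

4

Mismatches occur at site 1 (U/C, transition), site 4 (C/U, transition), site 7 (A/U, transversion), site 11 (G/A, transition), site 15 (C/U, transition).
Of the 5 differences, 4 transitions and 1 transversion, so the answer is 4.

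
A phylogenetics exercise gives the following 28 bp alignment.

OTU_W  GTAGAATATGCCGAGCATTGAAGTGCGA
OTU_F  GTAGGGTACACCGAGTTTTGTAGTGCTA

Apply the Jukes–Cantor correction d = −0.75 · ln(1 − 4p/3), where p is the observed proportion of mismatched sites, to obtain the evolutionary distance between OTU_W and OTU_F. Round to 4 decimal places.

The sequences differ at positions 5 (A/G), 6 (A/G), 9 (T/C), 10 (G/A), 16 (C/T), 17 (A/T), 21 (A/T), 27 (G/T).
p = 8/28 = 0.285714.
d = −0.75 · ln(1 − (4/3)·0.285714) = −0.75 · ln(0.619048) = −0.75 · (-0.479572) = 0.3597.

0.3597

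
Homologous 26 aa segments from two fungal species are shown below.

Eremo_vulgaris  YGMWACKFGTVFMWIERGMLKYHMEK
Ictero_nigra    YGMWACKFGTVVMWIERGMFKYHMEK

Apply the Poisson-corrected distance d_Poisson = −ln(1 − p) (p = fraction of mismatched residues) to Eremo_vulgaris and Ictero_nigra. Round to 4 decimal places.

0.0800

Mismatches occur at site 12 (F→V), site 20 (L→F).
p = 2/26 = 0.076923.
d = −ln(1 − 0.076923) = −ln(0.923077) = 0.0800.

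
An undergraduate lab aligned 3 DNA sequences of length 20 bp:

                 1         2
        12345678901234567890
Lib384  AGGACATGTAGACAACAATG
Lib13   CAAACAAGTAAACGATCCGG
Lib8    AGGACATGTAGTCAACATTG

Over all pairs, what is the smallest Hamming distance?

Pairwise Hamming distances:
  Lib384 vs Lib13: 10
  Lib384 vs Lib8: 2
  Lib13 vs Lib8: 11
The smallest is 2, between Lib384 and Lib8.

2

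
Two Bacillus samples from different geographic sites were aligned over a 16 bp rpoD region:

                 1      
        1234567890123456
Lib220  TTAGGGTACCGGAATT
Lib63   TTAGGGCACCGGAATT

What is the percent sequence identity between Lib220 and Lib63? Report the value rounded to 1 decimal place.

The sequences differ at position 7 (T/C).
15 of the 16 sites match, so the percent identity is 15/16 × 100 = 93.8%.

93.8%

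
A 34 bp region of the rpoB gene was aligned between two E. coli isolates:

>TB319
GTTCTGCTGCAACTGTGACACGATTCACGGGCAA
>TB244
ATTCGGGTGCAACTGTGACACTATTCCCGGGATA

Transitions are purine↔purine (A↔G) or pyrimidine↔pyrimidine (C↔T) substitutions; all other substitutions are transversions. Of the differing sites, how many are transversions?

6

The sequences differ at positions 1 (G/A, transition), 5 (T/G, transversion), 7 (C/G, transversion), 22 (G/T, transversion), 27 (A/C, transversion), 32 (C/A, transversion), 33 (A/T, transversion).
Of the 7 differences, 1 transition and 6 transversions, so the answer is 6.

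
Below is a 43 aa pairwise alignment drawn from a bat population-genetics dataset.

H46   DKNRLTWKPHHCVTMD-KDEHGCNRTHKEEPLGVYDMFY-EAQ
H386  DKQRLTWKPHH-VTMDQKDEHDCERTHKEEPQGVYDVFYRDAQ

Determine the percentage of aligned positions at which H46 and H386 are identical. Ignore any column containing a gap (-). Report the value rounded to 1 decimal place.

Excluding the 3 gap columns leaves 40 comparable sites.
Mismatches occur at site 3 (N→Q), site 22 (G→D), site 24 (N→E), site 32 (L→Q), site 37 (M→V), site 41 (E→D).
34 of the 40 comparable sites match, so the percent identity is 34/40 × 100 = 85.0%.

85.0%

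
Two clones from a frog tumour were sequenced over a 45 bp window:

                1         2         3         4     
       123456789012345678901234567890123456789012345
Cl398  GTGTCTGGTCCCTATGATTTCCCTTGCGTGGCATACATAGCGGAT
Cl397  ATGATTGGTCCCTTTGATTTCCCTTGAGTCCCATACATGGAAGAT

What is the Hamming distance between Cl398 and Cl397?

The sequences differ at positions 1 (G/A), 4 (T/A), 5 (C/T), 14 (A/T), 27 (C/A), 30 (G/C), 31 (G/C), 39 (A/G), 41 (C/A), 42 (G/A).
That gives 10 mismatches out of 45 aligned sites, so the Hamming distance is 10.

10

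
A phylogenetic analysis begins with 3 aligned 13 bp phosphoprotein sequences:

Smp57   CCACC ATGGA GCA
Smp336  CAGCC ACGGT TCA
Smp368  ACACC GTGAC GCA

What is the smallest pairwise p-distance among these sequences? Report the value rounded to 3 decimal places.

0.308

Pairwise Hamming distances:
  Smp57 vs Smp336: 5
  Smp57 vs Smp368: 4
  Smp336 vs Smp368: 8
The smallest is 4 mismatches, between Smp57 and Smp368; p = 4/13 = 0.308.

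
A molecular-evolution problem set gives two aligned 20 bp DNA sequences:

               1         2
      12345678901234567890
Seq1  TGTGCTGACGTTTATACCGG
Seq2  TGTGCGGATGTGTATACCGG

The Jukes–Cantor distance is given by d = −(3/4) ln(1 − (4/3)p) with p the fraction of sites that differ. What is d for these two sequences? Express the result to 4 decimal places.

0.1674

The sequences differ at positions 6 (T/G), 9 (C/T), 12 (T/G).
p = 3/20 = 0.150000.
d = −0.75 · ln(1 − (4/3)·0.150000) = −0.75 · ln(0.800000) = −0.75 · (-0.223144) = 0.1674.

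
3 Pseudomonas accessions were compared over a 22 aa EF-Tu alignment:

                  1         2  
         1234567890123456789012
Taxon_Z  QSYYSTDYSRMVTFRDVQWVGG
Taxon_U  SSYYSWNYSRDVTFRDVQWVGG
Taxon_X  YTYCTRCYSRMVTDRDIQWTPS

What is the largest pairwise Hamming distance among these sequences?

12

Pairwise Hamming distances:
  Taxon_Z vs Taxon_U: 4
  Taxon_Z vs Taxon_X: 11
  Taxon_U vs Taxon_X: 12
The largest is 12, between Taxon_U and Taxon_X.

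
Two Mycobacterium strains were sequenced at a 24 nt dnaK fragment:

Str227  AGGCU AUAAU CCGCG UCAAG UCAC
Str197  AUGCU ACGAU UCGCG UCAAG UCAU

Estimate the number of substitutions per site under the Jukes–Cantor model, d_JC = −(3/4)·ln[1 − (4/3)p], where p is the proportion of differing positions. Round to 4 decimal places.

0.2441

Mismatches occur at site 2 (G→U), site 7 (U→C), site 8 (A→G), site 11 (C→U), site 24 (C→U).
p = 5/24 = 0.208333.
d = −0.75 · ln(1 − (4/3)·0.208333) = −0.75 · ln(0.722223) = −0.75 · (-0.325421) = 0.2441.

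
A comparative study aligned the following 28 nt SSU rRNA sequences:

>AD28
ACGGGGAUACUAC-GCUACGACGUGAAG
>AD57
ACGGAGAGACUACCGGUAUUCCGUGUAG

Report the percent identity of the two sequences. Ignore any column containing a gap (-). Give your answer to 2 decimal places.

Excluding the 1 gap column leaves 27 comparable sites.
Differing sites — 5:G/A; 8:U/G; 16:C/G; 19:C/U; 20:G/U; 21:A/C; 26:A/U.
20 of the 27 comparable sites match, so the percent identity is 20/27 × 100 = 74.07%.

74.07%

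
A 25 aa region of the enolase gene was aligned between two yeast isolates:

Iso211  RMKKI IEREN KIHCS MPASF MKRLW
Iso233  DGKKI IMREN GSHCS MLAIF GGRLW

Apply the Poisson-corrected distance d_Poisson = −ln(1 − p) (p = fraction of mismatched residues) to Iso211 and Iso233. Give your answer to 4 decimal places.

0.4463

Mismatches occur at site 1 (R→D), site 2 (M→G), site 7 (E→M), site 11 (K→G), site 12 (I→S), site 17 (P→L), site 19 (S→I), site 21 (M→G), site 22 (K→G).
p = 9/25 = 0.360000.
d = −ln(1 − 0.360000) = −ln(0.640000) = 0.4463.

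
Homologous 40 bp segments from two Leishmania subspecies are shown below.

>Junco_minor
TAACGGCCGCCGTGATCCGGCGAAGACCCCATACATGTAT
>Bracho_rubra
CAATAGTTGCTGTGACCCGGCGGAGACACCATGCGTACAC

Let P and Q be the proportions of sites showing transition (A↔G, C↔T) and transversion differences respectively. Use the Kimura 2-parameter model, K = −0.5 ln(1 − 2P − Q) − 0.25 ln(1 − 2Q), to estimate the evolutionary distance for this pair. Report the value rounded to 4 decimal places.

The sequences differ at positions 1 (T/C, transition), 4 (C/T, transition), 5 (G/A, transition), 7 (C/T, transition), 8 (C/T, transition), 11 (C/T, transition), 16 (T/C, transition), 23 (A/G, transition), 28 (C/A, transversion), 33 (A/G, transition), 35 (A/G, transition), 37 (G/A, transition), 38 (T/C, transition), 40 (T/C, transition).
Of the 14 differences, 13 transitions and 1 transversion over 40 sites: P = 13/40 = 0.325000, Q = 1/40 = 0.025000.
d = −0.5·ln(0.325000) − 0.25·ln(0.950000) = −0.5·(-1.123930) − 0.25·(-0.051293) = 0.5748.

0.5748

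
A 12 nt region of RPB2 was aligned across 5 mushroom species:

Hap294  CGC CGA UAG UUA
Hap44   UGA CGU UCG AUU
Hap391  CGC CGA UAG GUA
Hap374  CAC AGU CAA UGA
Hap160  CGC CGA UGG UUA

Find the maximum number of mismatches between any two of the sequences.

Pairwise Hamming distances:
  Hap294 vs Hap44: 6
  Hap294 vs Hap391: 1
  Hap294 vs Hap374: 6
  Hap294 vs Hap160: 1
  Hap44 vs Hap391: 6
  Hap44 vs Hap374: 10
  Hap44 vs Hap160: 6
  Hap391 vs Hap374: 7
  Hap391 vs Hap160: 2
  Hap374 vs Hap160: 7
The largest is 10, between Hap44 and Hap374.

10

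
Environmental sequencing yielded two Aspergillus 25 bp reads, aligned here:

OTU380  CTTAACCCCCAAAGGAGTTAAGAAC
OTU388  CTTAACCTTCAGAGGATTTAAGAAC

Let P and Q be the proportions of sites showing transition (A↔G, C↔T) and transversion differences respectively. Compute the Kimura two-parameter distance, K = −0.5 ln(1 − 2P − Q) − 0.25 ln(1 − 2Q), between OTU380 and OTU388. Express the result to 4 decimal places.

The sequences differ at positions 8 (C/T, transition), 9 (C/T, transition), 12 (A/G, transition), 17 (G/T, transversion).
Of the 4 differences, 3 transitions and 1 transversion over 25 sites: P = 3/25 = 0.120000, Q = 1/25 = 0.040000.
d = −0.5·ln(0.720000) − 0.25·ln(0.920000) = −0.5·(-0.328504) − 0.25·(-0.083382) = 0.1851.

0.1851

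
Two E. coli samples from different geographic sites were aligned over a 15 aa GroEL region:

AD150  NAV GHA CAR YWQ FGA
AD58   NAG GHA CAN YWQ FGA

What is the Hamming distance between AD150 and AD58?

The sequences differ at positions 3 (V/G), 9 (R/N).
That gives 2 mismatches out of 15 aligned sites, so the Hamming distance is 2.

2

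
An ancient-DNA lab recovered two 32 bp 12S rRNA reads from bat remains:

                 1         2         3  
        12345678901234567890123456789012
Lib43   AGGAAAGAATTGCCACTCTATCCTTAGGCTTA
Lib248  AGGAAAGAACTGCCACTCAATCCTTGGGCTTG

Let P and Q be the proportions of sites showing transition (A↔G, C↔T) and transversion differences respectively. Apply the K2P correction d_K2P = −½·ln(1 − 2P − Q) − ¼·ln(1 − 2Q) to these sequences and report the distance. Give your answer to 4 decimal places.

0.1396

The sequences differ at positions 10 (T/C, transition), 19 (T/A, transversion), 26 (A/G, transition), 32 (A/G, transition).
Of the 4 differences, 3 transitions and 1 transversion over 32 sites: P = 3/32 = 0.093750, Q = 1/32 = 0.031250.
d = −0.5·ln(0.781250) − 0.25·ln(0.937500) = −0.5·(-0.246860) − 0.25·(-0.064539) = 0.1396.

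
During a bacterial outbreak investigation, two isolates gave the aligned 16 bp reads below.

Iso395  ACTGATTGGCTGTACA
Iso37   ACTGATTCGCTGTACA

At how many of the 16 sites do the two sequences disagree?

1

A single mismatch occurs at site 8 (G↔C).
That gives 1 mismatch out of 16 aligned sites, so the Hamming distance is 1.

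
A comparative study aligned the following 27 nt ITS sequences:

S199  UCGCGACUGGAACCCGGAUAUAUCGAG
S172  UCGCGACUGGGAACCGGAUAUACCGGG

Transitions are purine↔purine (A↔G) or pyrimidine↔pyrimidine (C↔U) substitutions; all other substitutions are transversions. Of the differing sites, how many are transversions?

Differing sites — 11:A/G (Ti); 13:C/A (Tv); 23:U/C (Ti); 26:A/G (Ti).
Of the 4 differences, 3 transitions and 1 transversion, so the answer is 1.

1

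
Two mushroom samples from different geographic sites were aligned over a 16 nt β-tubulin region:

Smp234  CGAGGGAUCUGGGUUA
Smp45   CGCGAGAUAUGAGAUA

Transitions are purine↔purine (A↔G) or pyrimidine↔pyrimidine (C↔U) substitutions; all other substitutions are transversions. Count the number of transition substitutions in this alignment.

2

Differing sites — 3:A/C (Tv); 5:G/A (Ti); 9:C/A (Tv); 12:G/A (Ti); 14:U/A (Tv).
Of the 5 differences, 2 transitions and 3 transversions, so the answer is 2.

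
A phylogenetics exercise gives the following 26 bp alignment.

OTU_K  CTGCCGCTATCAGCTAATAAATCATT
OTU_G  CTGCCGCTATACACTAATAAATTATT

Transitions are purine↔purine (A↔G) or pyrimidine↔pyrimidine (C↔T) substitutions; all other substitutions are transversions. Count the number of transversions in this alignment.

Mismatches occur at site 11 (C/A, transversion), site 12 (A/C, transversion), site 13 (G/A, transition), site 23 (C/T, transition).
Of the 4 differences, 2 transitions and 2 transversions, so the answer is 2.

2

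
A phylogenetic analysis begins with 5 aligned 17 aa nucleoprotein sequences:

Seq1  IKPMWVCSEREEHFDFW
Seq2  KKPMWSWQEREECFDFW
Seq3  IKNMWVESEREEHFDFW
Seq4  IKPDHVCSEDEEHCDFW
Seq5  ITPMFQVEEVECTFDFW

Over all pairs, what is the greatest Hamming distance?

10

Pairwise Hamming distances:
  Seq1 vs Seq2: 5
  Seq1 vs Seq3: 2
  Seq1 vs Seq4: 4
  Seq1 vs Seq5: 8
  Seq2 vs Seq3: 6
  Seq2 vs Seq4: 9
  Seq2 vs Seq5: 9
  Seq3 vs Seq4: 6
  Seq3 vs Seq5: 9
  Seq4 vs Seq5: 10
The largest is 10, between Seq4 and Seq5.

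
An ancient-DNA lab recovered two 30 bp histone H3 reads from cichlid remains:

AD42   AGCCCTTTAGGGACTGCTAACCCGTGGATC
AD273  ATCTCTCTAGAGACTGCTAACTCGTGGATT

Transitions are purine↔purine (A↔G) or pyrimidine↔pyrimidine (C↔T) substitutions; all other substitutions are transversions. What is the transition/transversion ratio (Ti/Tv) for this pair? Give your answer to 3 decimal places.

Mismatches occur at site 2 (G↔T, transversion), site 4 (C↔T, transition), site 7 (T↔C, transition), site 11 (G↔A, transition), site 22 (C↔T, transition), site 30 (C↔T, transition).
Of the 6 differences, 5 transitions and 1 transversion, so Ti/Tv = 5/1 = 5.000.

5.000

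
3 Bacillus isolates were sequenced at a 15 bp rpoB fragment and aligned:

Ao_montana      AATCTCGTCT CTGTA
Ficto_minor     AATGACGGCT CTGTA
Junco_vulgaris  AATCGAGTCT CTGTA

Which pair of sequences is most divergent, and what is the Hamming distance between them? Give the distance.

Pairwise Hamming distances:
  Ao_montana vs Ficto_minor: 3
  Ao_montana vs Junco_vulgaris: 2
  Ficto_minor vs Junco_vulgaris: 4
The largest is 4, between Ficto_minor and Junco_vulgaris.

4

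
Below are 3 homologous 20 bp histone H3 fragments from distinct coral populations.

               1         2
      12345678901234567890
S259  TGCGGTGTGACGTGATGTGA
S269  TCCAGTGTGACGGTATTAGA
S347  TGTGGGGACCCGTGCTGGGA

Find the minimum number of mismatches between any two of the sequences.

6

Pairwise Hamming distances:
  S259 vs S269: 6
  S259 vs S347: 7
  S269 vs S347: 12
The smallest is 6, between S259 and S269.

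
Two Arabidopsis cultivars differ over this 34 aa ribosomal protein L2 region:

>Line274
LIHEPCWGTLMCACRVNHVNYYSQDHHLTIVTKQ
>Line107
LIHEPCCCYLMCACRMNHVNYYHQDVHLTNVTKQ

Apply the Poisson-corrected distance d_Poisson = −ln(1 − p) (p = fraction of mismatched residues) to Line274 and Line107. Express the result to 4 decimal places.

The sequences differ at positions 7 (W/C), 8 (G/C), 9 (T/Y), 16 (V/M), 23 (S/H), 26 (H/V), 30 (I/N).
p = 7/34 = 0.205882.
d = −ln(1 − 0.205882) = −ln(0.794118) = 0.2305.

0.2305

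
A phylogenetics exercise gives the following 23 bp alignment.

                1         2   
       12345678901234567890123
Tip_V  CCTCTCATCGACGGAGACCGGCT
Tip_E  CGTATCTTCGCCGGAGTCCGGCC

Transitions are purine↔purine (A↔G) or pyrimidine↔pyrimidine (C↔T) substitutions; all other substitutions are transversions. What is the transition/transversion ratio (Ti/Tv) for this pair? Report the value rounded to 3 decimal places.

0.200

The sequences differ at positions 2 (C/G, transversion), 4 (C/A, transversion), 7 (A/T, transversion), 11 (A/C, transversion), 17 (A/T, transversion), 23 (T/C, transition).
Of the 6 differences, 1 transition and 5 transversions, so Ti/Tv = 1/5 = 0.200.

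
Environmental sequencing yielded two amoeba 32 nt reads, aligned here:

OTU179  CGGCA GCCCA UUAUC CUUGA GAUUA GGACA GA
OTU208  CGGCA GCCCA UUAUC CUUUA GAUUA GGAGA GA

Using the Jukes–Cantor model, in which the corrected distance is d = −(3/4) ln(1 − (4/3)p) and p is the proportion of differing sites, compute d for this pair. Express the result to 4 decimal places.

Mismatches occur at site 19 (G/U), site 29 (C/G).
p = 2/32 = 0.062500.
d = −0.75 · ln(1 − (4/3)·0.062500) = −0.75 · ln(0.916667) = −0.75 · (-0.087011) = 0.0653.

0.0653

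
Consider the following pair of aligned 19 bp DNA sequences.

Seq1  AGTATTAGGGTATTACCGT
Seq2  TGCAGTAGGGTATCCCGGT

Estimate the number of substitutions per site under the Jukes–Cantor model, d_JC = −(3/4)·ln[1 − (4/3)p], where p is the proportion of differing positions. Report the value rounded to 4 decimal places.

0.4099

The sequences differ at positions 1 (A/T), 3 (T/C), 5 (T/G), 14 (T/C), 15 (A/C), 17 (C/G).
p = 6/19 = 0.315789.
d = −0.75 · ln(1 − (4/3)·0.315789) = −0.75 · ln(0.578948) = −0.75 · (-0.546543) = 0.4099.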